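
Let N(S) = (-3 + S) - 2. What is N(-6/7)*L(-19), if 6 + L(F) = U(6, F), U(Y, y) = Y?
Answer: 0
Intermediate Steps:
N(S) = -5 + S
L(F) = 0 (L(F) = -6 + 6 = 0)
N(-6/7)*L(-19) = (-5 - 6/7)*0 = -41/7*0 = 0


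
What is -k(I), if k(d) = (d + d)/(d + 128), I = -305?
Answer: -610/177 ≈ -3.4463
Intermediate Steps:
k(d) = 2*d/(128 + d) (k(d) = (2*d)/(128 + d) = 2*d/(128 + d))
-k(I) = -2*(-305)/(128 - 305) = -2*(-305)/(-177) = -2*(-305)*(-1)/177 = -1*610/177 = -610/177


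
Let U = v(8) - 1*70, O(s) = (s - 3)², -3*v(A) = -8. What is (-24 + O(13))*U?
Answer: -15352/3 ≈ -5117.3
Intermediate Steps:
v(A) = 8/3 (v(A) = -⅓*(-8) = 8/3)
O(s) = (-3 + s)²
U = -202/3 (U = 8/3 - 1*70 = 8/3 - 70 = -202/3 ≈ -67.333)
(-24 + O(13))*U = (-24 + (-3 + 13)²)*(-202/3) = (-24 + 10²)*(-202/3) = (-24 + 100)*(-202/3) = 76*(-202/3) = -15352/3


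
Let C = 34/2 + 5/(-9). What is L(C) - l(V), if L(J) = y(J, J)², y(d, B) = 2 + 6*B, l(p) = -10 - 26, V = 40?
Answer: 91528/9 ≈ 10170.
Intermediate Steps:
C = 148/9 (C = 34*(½) + 5*(-⅑) = 17 - 5/9 = 148/9 ≈ 16.444)
l(p) = -36
L(J) = (2 + 6*J)²
L(C) - l(V) = 4*(1 + 3*(148/9))² - 1*(-36) = 4*(1 + 148/3)² + 36 = 4*(151/3)² + 36 = 4*(22801/9) + 36 = 91204/9 + 36 = 91528/9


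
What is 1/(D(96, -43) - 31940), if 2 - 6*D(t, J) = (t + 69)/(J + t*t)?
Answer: -55038/1757895539 ≈ -3.1309e-5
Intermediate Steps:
D(t, J) = 1/3 - (69 + t)/(6*(J + t**2)) (D(t, J) = 1/3 - (t + 69)/(6*(J + t*t)) = 1/3 - (69 + t)/(6*(J + t**2)))
1/(D(96, -43) - 31940) = 1/((-69 - 1*96 + 2*(-43) + 2*96**2)/(6*(-43 + 96**2)) - 31940) = 1/((-69 - 96 - 86 + 2*9216)/(6*(-43 + 9216)) - 31940) = 1/((1/6)*(-69 - 96 - 86 + 18432)/9173 - 31940) = 1/((1/6)*(1/9173)*18181 - 31940) = 1/(18181/55038 - 31940) = 1/(-1757895539/55038) = -55038/1757895539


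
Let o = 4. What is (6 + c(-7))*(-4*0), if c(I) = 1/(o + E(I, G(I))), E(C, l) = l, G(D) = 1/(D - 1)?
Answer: 0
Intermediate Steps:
G(D) = 1/(-1 + D)
c(I) = 1/(4 + 1/(-1 + I))
(6 + c(-7))*(-4*0) = (6 + (-1 - 7)/(-3 + 4*(-7)))*(-4*0) = (6 - 8/(-3 - 28))*0 = (6 - 8/(-31))*0 = (6 - 1/31*(-8))*0 = (6 + 8/31)*0 = (194/31)*0 = 0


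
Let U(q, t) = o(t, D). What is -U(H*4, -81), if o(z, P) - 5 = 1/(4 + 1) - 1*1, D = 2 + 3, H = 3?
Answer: -21/5 ≈ -4.2000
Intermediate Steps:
D = 5
o(z, P) = 21/5 (o(z, P) = 5 + (1/(4 + 1) - 1*1) = 5 + (1/5 - 1) = 5 + (⅕ - 1) = 5 - ⅘ = 21/5)
U(q, t) = 21/5
-U(H*4, -81) = -1*21/5 = -21/5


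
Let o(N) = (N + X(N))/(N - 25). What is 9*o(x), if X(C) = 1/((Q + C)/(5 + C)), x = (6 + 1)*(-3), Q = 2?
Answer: 3447/874 ≈ 3.9439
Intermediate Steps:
x = -21 (x = 7*(-3) = -21)
X(C) = (5 + C)/(2 + C) (X(C) = 1/((2 + C)/(5 + C)) = (5 + C)/(2 + C))
o(N) = (N + (5 + N)/(2 + N))/(-25 + N) (o(N) = (N + (5 + N)/(2 + N))/(N - 25) = (N + (5 + N)/(2 + N))/(-25 + N))
9*o(x) = 9*((5 - 21 - 21*(2 - 21))/((-25 - 21)*(2 - 21))) = 9*((5 - 21 - 21*(-19))/(-46*(-19))) = 9*(-1/46*(-1/19)*(5 - 21 + 399)) = 9*(-1/46*(-1/19)*383) = 9*(383/874) = 3447/874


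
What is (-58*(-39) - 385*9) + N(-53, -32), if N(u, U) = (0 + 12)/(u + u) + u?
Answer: -66574/53 ≈ -1256.1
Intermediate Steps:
N(u, U) = u + 6/u (N(u, U) = 12/((2*u)) + u = 12*(1/(2*u)) + u = 6/u + u = u + 6/u)
(-58*(-39) - 385*9) + N(-53, -32) = (-58*(-39) - 385*9) + (-53 + 6/(-53)) = (2262 - 3465) + (-53 + 6*(-1/53)) = -1203 + (-53 - 6/53) = -1203 - 2815/53 = -66574/53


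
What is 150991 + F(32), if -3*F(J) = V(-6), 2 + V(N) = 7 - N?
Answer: 452962/3 ≈ 1.5099e+5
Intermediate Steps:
V(N) = 5 - N (V(N) = -2 + (7 - N) = 5 - N)
F(J) = -11/3 (F(J) = -(5 - 1*(-6))/3 = -(5 + 6)/3 = -⅓*11 = -11/3)
150991 + F(32) = 150991 - 11/3 = 452962/3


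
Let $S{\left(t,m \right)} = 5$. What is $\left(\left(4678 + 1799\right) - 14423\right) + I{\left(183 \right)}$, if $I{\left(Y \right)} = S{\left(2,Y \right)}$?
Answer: $-7941$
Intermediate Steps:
$I{\left(Y \right)} = 5$
$\left(\left(4678 + 1799\right) - 14423\right) + I{\left(183 \right)} = \left(\left(4678 + 1799\right) - 14423\right) + 5 = \left(6477 - 14423\right) + 5 = -7946 + 5 = -7941$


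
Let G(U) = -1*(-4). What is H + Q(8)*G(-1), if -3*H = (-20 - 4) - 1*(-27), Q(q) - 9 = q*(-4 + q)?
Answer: 163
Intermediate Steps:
G(U) = 4
Q(q) = 9 + q*(-4 + q)
H = -1 (H = -((-20 - 4) - 1*(-27))/3 = -(-24 + 27)/3 = -1/3*3 = -1)
H + Q(8)*G(-1) = -1 + (9 + 8**2 - 4*8)*4 = -1 + (9 + 64 - 32)*4 = -1 + 41*4 = -1 + 164 = 163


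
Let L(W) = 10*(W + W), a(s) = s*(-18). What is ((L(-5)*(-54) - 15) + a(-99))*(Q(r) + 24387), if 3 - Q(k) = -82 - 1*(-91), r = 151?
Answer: 174738627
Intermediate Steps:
a(s) = -18*s
Q(k) = -6 (Q(k) = 3 - (-82 - 1*(-91)) = 3 - (-82 + 91) = 3 - 1*9 = 3 - 9 = -6)
L(W) = 20*W (L(W) = 10*(2*W) = 20*W)
((L(-5)*(-54) - 15) + a(-99))*(Q(r) + 24387) = (((20*(-5))*(-54) - 15) - 18*(-99))*(-6 + 24387) = ((-100*(-54) - 15) + 1782)*24381 = ((5400 - 15) + 1782)*24381 = (5385 + 1782)*24381 = 7167*24381 = 174738627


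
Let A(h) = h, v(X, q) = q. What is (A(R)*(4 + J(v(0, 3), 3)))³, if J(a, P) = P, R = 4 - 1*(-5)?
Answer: 250047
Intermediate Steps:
R = 9 (R = 4 + 5 = 9)
(A(R)*(4 + J(v(0, 3), 3)))³ = (9*(4 + 3))³ = (9*7)³ = 63³ = 250047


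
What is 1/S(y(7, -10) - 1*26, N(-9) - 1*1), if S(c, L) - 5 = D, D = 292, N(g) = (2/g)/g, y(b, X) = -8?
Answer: 1/297 ≈ 0.0033670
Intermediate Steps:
N(g) = 2/g**2
S(c, L) = 297 (S(c, L) = 5 + 292 = 297)
1/S(y(7, -10) - 1*26, N(-9) - 1*1) = 1/297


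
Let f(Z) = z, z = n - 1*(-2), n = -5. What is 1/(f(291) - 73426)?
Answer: -1/73429 ≈ -1.3619e-5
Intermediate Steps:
z = -3 (z = -5 - 1*(-2) = -5 + 2 = -3)
f(Z) = -3
1/(f(291) - 73426) = 1/(-3 - 73426) = 1/(-73429) = -1/73429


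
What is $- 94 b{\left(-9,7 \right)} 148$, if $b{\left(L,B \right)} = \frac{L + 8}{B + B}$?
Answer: $\frac{6956}{7} \approx 993.71$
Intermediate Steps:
$b{\left(L,B \right)} = \frac{8 + L}{2 B}$
$- 94 b{\left(-9,7 \right)} 148 = - 94 \frac{8 - 9}{2 \cdot 7} \cdot 148 = - 94 \cdot \frac{1}{2} \cdot \frac{1}{7} \left(-1\right) 148 = \left(-94\right) \left(- \frac{1}{14}\right) 148 = \frac{47}{7} \cdot 148 = \frac{6956}{7}$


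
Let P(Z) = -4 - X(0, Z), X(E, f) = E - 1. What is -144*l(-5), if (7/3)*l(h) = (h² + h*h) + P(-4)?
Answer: -20304/7 ≈ -2900.6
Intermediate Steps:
X(E, f) = -1 + E
P(Z) = -3 (P(Z) = -4 - (-1 + 0) = -4 - 1*(-1) = -4 + 1 = -3)
l(h) = -9/7 + 6*h²/7 (l(h) = 3*((h² + h*h) - 3)/7 = 3*((h² + h²) - 3)/7 = 3*(2*h² - 3)/7 = 3*(-3 + 2*h²)/7 = -9/7 + 6*h²/7)
-144*l(-5) = -144*(-9/7 + (6/7)*(-5)²) = -144*(-9/7 + (6/7)*25) = -144*(-9/7 + 150/7) = -144*141/7 = -20304/7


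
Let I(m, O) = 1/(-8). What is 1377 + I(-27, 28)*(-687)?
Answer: 11703/8 ≈ 1462.9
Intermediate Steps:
I(m, O) = -⅛
1377 + I(-27, 28)*(-687) = 1377 - ⅛*(-687) = 1377 + 687/8 = 11703/8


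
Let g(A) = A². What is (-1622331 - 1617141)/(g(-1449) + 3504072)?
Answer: -1079824/1867891 ≈ -0.57810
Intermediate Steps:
(-1622331 - 1617141)/(g(-1449) + 3504072) = (-1622331 - 1617141)/((-1449)² + 3504072) = -3239472/(2099601 + 3504072) = -3239472/5603673 = -3239472*1/5603673 = -1079824/1867891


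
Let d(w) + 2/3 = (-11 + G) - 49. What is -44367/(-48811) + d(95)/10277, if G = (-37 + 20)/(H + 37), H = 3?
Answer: 54357325639/60195677640 ≈ 0.90301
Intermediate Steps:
G = -17/40 (G = (-37 + 20)/(3 + 37) = -17/40 ≈ -0.42500)
d(w) = -7331/120 (d(w) = -⅔ + ((-11 - 17/40) - 49) = -⅔ + (-457/40 - 49) = -⅔ - 2417/40 = -7331/120)
-44367/(-48811) + d(95)/10277 = -44367/(-48811) - 7331/120/10277 = -44367*(-1/48811) - 7331/120*1/10277 = 44367/48811 - 7331/1233240 = 54357325639/60195677640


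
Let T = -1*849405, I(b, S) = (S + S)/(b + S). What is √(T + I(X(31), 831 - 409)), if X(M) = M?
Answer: I*√174305168313/453 ≈ 921.63*I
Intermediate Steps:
I(b, S) = 2*S/(S + b) (I(b, S) = (2*S)/(S + b) = 2*S/(S + b))
T = -849405
√(T + I(X(31), 831 - 409)) = √(-849405 + 2*(831 - 409)/((831 - 409) + 31)) = √(-849405 + 2*422/(422 + 31)) = √(-849405 + 2*422/453) = √(-849405 + 2*422*(1/453)) = √(-849405 + 844/453) = √(-384779621/453) = I*√174305168313/453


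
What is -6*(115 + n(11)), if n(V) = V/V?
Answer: -696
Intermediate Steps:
n(V) = 1
-6*(115 + n(11)) = -6*(115 + 1) = -6*116 = -696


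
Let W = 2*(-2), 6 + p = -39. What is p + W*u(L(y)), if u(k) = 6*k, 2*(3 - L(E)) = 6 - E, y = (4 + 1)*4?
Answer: -285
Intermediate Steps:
p = -45 (p = -6 - 39 = -45)
y = 20 (y = 5*4 = 20)
L(E) = E/2 (L(E) = 3 - (6 - E)/2 = 3 + (-3 + E/2) = E/2)
W = -4
p + W*u(L(y)) = -45 - 24*(½)*20 = -45 - 24*10 = -45 - 4*60 = -45 - 240 = -285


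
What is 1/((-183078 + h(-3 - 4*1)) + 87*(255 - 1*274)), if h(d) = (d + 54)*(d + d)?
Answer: -1/185389 ≈ -5.3941e-6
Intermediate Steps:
h(d) = 2*d*(54 + d) (h(d) = (54 + d)*(2*d) = 2*d*(54 + d))
1/((-183078 + h(-3 - 4*1)) + 87*(255 - 1*274)) = 1/((-183078 + 2*(-3 - 4*1)*(54 + (-3 - 4*1))) + 87*(255 - 1*274)) = 1/((-183078 + 2*(-3 - 4)*(54 + (-3 - 4))) + 87*(255 - 274)) = 1/((-183078 + 2*(-7)*(54 - 7)) + 87*(-19)) = 1/((-183078 + 2*(-7)*47) - 1653) = 1/((-183078 - 658) - 1653) = 1/(-183736 - 1653) = 1/(-185389) = -1/185389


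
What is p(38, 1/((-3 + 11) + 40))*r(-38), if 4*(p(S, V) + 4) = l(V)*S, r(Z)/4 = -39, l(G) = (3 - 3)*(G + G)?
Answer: 624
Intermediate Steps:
l(G) = 0 (l(G) = 0*(2*G) = 0)
r(Z) = -156 (r(Z) = 4*(-39) = -156)
p(S, V) = -4 (p(S, V) = -4 + (0*S)/4 = -4 + (¼)*0 = -4 + 0 = -4)
p(38, 1/((-3 + 11) + 40))*r(-38) = -4*(-156) = 624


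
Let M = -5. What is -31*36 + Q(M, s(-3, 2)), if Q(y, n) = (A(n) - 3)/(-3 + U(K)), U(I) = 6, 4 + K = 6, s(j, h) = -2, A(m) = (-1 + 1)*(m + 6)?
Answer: -1117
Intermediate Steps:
A(m) = 0 (A(m) = 0*(6 + m) = 0)
K = 2 (K = -4 + 6 = 2)
Q(y, n) = -1 (Q(y, n) = (0 - 3)/(-3 + 6) = -3/3 = -3*1/3 = -1)
-31*36 + Q(M, s(-3, 2)) = -31*36 - 1 = -1116 - 1 = -1117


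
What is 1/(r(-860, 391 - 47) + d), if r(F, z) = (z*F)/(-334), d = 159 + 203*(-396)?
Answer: -167/13250323 ≈ -1.2603e-5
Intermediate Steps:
d = -80229 (d = 159 - 80388 = -80229)
r(F, z) = -F*z/334 (r(F, z) = (F*z)*(-1/334) = -F*z/334)
1/(r(-860, 391 - 47) + d) = 1/(-1/334*(-860)*(391 - 47) - 80229) = 1/(-1/334*(-860)*344 - 80229) = 1/(147920/167 - 80229) = 1/(-13250323/167) = -167/13250323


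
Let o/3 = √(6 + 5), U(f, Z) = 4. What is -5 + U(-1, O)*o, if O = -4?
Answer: -5 + 12*√11 ≈ 34.799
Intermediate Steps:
o = 3*√11 (o = 3*√(6 + 5) = 3*√11 ≈ 9.9499)
-5 + U(-1, O)*o = -5 + 4*(3*√11) = -5 + 12*√11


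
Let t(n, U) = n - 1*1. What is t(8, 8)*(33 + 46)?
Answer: 553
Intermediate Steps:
t(n, U) = -1 + n (t(n, U) = n - 1 = -1 + n)
t(8, 8)*(33 + 46) = (-1 + 8)*(33 + 46) = 7*79 = 553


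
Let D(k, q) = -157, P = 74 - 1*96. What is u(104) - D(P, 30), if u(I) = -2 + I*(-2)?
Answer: -53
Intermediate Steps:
P = -22 (P = 74 - 96 = -22)
u(I) = -2 - 2*I
u(104) - D(P, 30) = (-2 - 2*104) - 1*(-157) = (-2 - 208) + 157 = -210 + 157 = -53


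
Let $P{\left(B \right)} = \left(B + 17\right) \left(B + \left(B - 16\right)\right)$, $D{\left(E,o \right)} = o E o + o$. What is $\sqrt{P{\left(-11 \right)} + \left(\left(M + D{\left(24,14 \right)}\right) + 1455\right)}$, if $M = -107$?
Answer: $\sqrt{5838} \approx 76.407$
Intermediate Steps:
$D{\left(E,o \right)} = o + E o^{2}$ ($D{\left(E,o \right)} = E o o + o = E o^{2} + o = o + E o^{2}$)
$P{\left(B \right)} = \left(-16 + 2 B\right) \left(17 + B\right)$ ($P{\left(B \right)} = \left(17 + B\right) \left(B + \left(-16 + B\right)\right) = \left(17 + B\right) \left(-16 + 2 B\right) = \left(-16 + 2 B\right) \left(17 + B\right)$)
$\sqrt{P{\left(-11 \right)} + \left(\left(M + D{\left(24,14 \right)}\right) + 1455\right)} = \sqrt{\left(-272 + 2 \left(-11\right)^{2} + 18 \left(-11\right)\right) - \left(-1348 - 14 \left(1 + 24 \cdot 14\right)\right)} = \sqrt{\left(-272 + 2 \cdot 121 - 198\right) - \left(-1348 - 14 \left(1 + 336\right)\right)} = \sqrt{\left(-272 + 242 - 198\right) + \left(\left(-107 + 14 \cdot 337\right) + 1455\right)} = \sqrt{-228 + \left(\left(-107 + 4718\right) + 1455\right)} = \sqrt{-228 + \left(4611 + 1455\right)} = \sqrt{-228 + 6066} = \sqrt{5838}$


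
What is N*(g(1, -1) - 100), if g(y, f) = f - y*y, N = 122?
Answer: -12444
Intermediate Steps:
g(y, f) = f - y²
N*(g(1, -1) - 100) = 122*((-1 - 1*1²) - 100) = 122*((-1 - 1*1) - 100) = 122*((-1 - 1) - 100) = 122*(-2 - 100) = 122*(-102) = -12444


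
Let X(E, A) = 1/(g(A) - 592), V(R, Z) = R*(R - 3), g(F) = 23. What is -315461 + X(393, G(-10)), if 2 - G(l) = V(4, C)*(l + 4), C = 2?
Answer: -179497310/569 ≈ -3.1546e+5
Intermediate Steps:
V(R, Z) = R*(-3 + R)
G(l) = -14 - 4*l (G(l) = 2 - 4*(-3 + 4)*(l + 4) = 2 - 4*1*(4 + l) = 2 - 4*(4 + l) = 2 - (16 + 4*l) = 2 + (-16 - 4*l) = -14 - 4*l)
X(E, A) = -1/569 (X(E, A) = 1/(23 - 592) = 1/(-569) = -1/569)
-315461 + X(393, G(-10)) = -315461 - 1/569 = -179497310/569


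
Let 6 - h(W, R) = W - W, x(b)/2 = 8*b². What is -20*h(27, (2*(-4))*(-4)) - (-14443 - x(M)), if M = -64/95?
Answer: 129330611/9025 ≈ 14330.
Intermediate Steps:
M = -64/95 (M = -64*1/95 = -64/95 ≈ -0.67368)
x(b) = 16*b² (x(b) = 2*(8*b²) = 16*b²)
h(W, R) = 6 (h(W, R) = 6 - (W - W) = 6 - 1*0 = 6 + 0 = 6)
-20*h(27, (2*(-4))*(-4)) - (-14443 - x(M)) = -20*6 - (-14443 - 16*(-64/95)²) = -120 - (-14443 - 16*4096/9025) = -120 - (-14443 - 1*65536/9025) = -120 - (-14443 - 65536/9025) = -120 - 1*(-130413611/9025) = -120 + 130413611/9025 = 129330611/9025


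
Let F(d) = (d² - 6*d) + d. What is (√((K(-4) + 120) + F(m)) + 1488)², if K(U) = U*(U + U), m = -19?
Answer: 2214752 + 11904*√38 ≈ 2.2881e+6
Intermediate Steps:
K(U) = 2*U² (K(U) = U*(2*U) = 2*U²)
F(d) = d² - 5*d
(√((K(-4) + 120) + F(m)) + 1488)² = (√((2*(-4)² + 120) - 19*(-5 - 19)) + 1488)² = (√((2*16 + 120) - 19*(-24)) + 1488)² = (√((32 + 120) + 456) + 1488)² = (√(152 + 456) + 1488)² = (√608 + 1488)² = (4*√38 + 1488)² = (1488 + 4*√38)²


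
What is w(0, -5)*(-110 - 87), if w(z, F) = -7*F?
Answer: -6895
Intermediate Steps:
w(0, -5)*(-110 - 87) = (-7*(-5))*(-110 - 87) = 35*(-197) = -6895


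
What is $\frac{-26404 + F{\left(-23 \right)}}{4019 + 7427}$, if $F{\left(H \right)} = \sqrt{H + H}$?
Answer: $- \frac{13202}{5723} + \frac{i \sqrt{46}}{11446} \approx -2.3068 + 0.00059255 i$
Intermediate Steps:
$F{\left(H \right)} = \sqrt{2} \sqrt{H}$ ($F{\left(H \right)} = \sqrt{2 H} = \sqrt{2} \sqrt{H}$)
$\frac{-26404 + F{\left(-23 \right)}}{4019 + 7427} = \frac{-26404 + \sqrt{2} \sqrt{-23}}{4019 + 7427} = \frac{-26404 + \sqrt{2} i \sqrt{23}}{11446} = \left(-26404 + i \sqrt{46}\right) \frac{1}{11446} = - \frac{13202}{5723} + \frac{i \sqrt{46}}{11446}$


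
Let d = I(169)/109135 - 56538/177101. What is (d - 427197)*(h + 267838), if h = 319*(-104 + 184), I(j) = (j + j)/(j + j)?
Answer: -186323729583975137184/1486762895 ≈ -1.2532e+11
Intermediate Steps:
I(j) = 1 (I(j) = (2*j)/((2*j)) = (2*j)*(1/(2*j)) = 1)
d = -6170097529/19327917635 (d = 1/109135 - 56538/177101 = -6170097529/19327917635 ≈ -0.31923)
h = 25520 (h = 319*80 = 25520)
(d - 427197)*(h + 267838) = (-6170097529/19327917635 - 427197)*(25520 + 267838) = -8256834600016624/19327917635*293358 = -186323729583975137184/1486762895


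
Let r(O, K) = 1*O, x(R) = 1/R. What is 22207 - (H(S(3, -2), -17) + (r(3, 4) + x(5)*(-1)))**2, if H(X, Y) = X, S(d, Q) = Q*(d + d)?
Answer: 553059/25 ≈ 22122.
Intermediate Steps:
x(R) = 1/R
r(O, K) = O
S(d, Q) = 2*Q*d (S(d, Q) = Q*(2*d) = 2*Q*d)
22207 - (H(S(3, -2), -17) + (r(3, 4) + x(5)*(-1)))**2 = 22207 - (2*(-2)*3 + (3 - 1/5))**2 = 22207 - (-12 + (3 + (1/5)*(-1)))**2 = 22207 - (-12 + (3 - 1/5))**2 = 22207 - (-12 + 14/5)**2 = 22207 - (-46/5)**2 = 22207 - 1*2116/25 = 22207 - 2116/25 = 553059/25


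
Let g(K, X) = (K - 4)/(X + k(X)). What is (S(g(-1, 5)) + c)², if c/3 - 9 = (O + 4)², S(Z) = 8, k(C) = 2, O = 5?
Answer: 77284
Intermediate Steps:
g(K, X) = (-4 + K)/(2 + X) (g(K, X) = (K - 4)/(X + 2) = (-4 + K)/(2 + X))
c = 270 (c = 27 + 3*(5 + 4)² = 27 + 3*9² = 27 + 3*81 = 27 + 243 = 270)
(S(g(-1, 5)) + c)² = (8 + 270)² = 278² = 77284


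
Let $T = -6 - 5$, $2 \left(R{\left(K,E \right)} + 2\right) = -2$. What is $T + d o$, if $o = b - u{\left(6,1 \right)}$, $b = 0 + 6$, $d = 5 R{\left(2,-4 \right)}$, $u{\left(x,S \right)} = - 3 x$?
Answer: $-371$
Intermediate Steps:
$R{\left(K,E \right)} = -3$ ($R{\left(K,E \right)} = -2 + \frac{1}{2} \left(-2\right) = -2 - 1 = -3$)
$d = -15$ ($d = 5 \left(-3\right) = -15$)
$b = 6$
$o = 24$ ($o = 6 - \left(-3\right) 6 = 6 - -18 = 6 + 18 = 24$)
$T = -11$
$T + d o = -11 - 360 = -371$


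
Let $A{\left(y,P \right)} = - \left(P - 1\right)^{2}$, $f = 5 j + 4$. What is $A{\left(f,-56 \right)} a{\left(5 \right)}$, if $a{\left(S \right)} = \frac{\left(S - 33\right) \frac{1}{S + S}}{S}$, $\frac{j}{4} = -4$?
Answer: $\frac{45486}{25} \approx 1819.4$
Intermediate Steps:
$j = -16$ ($j = 4 \left(-4\right) = -16$)
$f = -76$ ($f = 5 \left(-16\right) + 4 = -80 + 4 = -76$)
$a{\left(S \right)} = \frac{-33 + S}{2 S^{2}}$ ($a{\left(S \right)} = \frac{\left(-33 + S\right) \frac{1}{2 S}}{S} = \frac{\frac{1}{2} \frac{1}{S} \left(-33 + S\right)}{S} = \frac{-33 + S}{2 S^{2}}$)
$A{\left(y,P \right)} = - \left(-1 + P\right)^{2}$
$A{\left(f,-56 \right)} a{\left(5 \right)} = - \left(-1 - 56\right)^{2} \frac{-33 + 5}{2 \cdot 25} = - \left(-57\right)^{2} \cdot \frac{1}{2} \cdot \frac{1}{25} \left(-28\right) = \left(-1\right) 3249 \left(- \frac{14}{25}\right) = \left(-3249\right) \left(- \frac{14}{25}\right) = \frac{45486}{25}$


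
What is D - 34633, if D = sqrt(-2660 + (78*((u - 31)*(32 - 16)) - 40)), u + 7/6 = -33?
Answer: -34633 + 2*I*sqrt(21007) ≈ -34633.0 + 289.88*I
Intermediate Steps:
u = -205/6 (u = -7/6 - 33 = -205/6 ≈ -34.167)
D = 2*I*sqrt(21007) (D = sqrt(-2660 + (78*((-205/6 - 31)*(32 - 16)) - 40)) = sqrt(-2660 + (78*(-391/6*16) - 40)) = sqrt(-2660 + (78*(-3128/3) - 40)) = sqrt(-2660 + (-81328 - 40)) = sqrt(-2660 - 81368) = sqrt(-84028) = 2*I*sqrt(21007) ≈ 289.88*I)
D - 34633 = 2*I*sqrt(21007) - 34633 = -34633 + 2*I*sqrt(21007)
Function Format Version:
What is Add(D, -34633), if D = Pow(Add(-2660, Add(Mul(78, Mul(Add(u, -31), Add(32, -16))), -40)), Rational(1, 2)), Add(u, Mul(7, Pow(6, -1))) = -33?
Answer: Add(-34633, Mul(2, I, Pow(21007, Rational(1, 2)))) ≈ Add(-34633., Mul(289.88, I))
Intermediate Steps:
u = Rational(-205, 6) (u = Add(Rational(-7, 6), -33) = Rational(-205, 6) ≈ -34.167)
D = Mul(2, I, Pow(21007, Rational(1, 2))) (D = Pow(Add(-2660, Add(Mul(78, Mul(Add(Rational(-205, 6), -31), Add(32, -16))), -40)), Rational(1, 2)) = Pow(Add(-2660, Add(Mul(78, Mul(Rational(-391, 6), 16)), -40)), Rational(1, 2)) = Pow(Add(-2660, Add(Mul(78, Rational(-3128, 3)), -40)), Rational(1, 2)) = Pow(Add(-2660, Add(-81328, -40)), Rational(1, 2)) = Pow(Add(-2660, -81368), Rational(1, 2)) = Pow(-84028, Rational(1, 2)) = Mul(2, I, Pow(21007, Rational(1, 2))) ≈ Mul(289.88, I))
Add(D, -34633) = Add(Mul(2, I, Pow(21007, Rational(1, 2))), -34633) = Add(-34633, Mul(2, I, Pow(21007, Rational(1, 2))))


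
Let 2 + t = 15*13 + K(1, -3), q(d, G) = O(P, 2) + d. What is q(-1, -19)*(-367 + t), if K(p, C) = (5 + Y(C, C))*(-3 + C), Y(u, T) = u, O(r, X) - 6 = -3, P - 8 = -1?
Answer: -372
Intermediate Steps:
P = 7 (P = 8 - 1 = 7)
O(r, X) = 3 (O(r, X) = 6 - 3 = 3)
q(d, G) = 3 + d
K(p, C) = (-3 + C)*(5 + C) (K(p, C) = (5 + C)*(-3 + C) = (-3 + C)*(5 + C))
t = 181 (t = -2 + (15*13 + (-15 + (-3)² + 2*(-3))) = -2 + (195 + (-15 + 9 - 6)) = -2 + (195 - 12) = -2 + 183 = 181)
q(-1, -19)*(-367 + t) = (3 - 1)*(-367 + 181) = 2*(-186) = -372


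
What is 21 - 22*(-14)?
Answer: 329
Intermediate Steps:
21 - 22*(-14) = 21 + 308 = 329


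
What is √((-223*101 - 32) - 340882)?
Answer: I*√363437 ≈ 602.86*I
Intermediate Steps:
√((-223*101 - 32) - 340882) = √((-22523 - 32) - 340882) = √(-22555 - 340882) = √(-363437) = I*√363437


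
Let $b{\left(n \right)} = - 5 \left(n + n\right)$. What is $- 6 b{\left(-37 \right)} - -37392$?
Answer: $35172$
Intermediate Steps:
$b{\left(n \right)} = - 10 n$ ($b{\left(n \right)} = - 5 \cdot 2 n = - 10 n$)
$- 6 b{\left(-37 \right)} - -37392 = - 6 \left(\left(-10\right) \left(-37\right)\right) - -37392 = \left(-6\right) 370 + 37392 = -2220 + 37392 = 35172$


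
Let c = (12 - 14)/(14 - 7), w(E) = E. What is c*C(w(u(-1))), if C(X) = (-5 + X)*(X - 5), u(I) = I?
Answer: -72/7 ≈ -10.286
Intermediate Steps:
C(X) = (-5 + X)**2 (C(X) = (-5 + X)*(-5 + X) = (-5 + X)**2)
c = -2/7 ≈ -0.28571
c*C(w(u(-1))) = -2*(-5 - 1)**2/7 = -2/7*(-6)**2 = -2/7*36 = -72/7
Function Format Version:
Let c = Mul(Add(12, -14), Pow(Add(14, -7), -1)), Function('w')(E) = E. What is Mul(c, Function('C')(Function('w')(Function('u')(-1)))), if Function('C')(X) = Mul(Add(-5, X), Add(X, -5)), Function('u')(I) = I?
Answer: Rational(-72, 7) ≈ -10.286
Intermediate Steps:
Function('C')(X) = Pow(Add(-5, X), 2) (Function('C')(X) = Mul(Add(-5, X), Add(-5, X)) = Pow(Add(-5, X), 2))
c = Rational(-2, 7) (c = Mul(-2, Pow(7, -1)) = Mul(-2, Rational(1, 7)) = Rational(-2, 7) ≈ -0.28571)
Mul(c, Function('C')(Function('w')(Function('u')(-1)))) = Mul(Rational(-2, 7), Pow(Add(-5, -1), 2)) = Mul(Rational(-2, 7), Pow(-6, 2)) = Mul(Rational(-2, 7), 36) = Rational(-72, 7)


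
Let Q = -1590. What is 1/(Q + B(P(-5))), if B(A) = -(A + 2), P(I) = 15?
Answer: -1/1607 ≈ -0.00062228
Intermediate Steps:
B(A) = -2 - A (B(A) = -(2 + A) = -2 - A)
1/(Q + B(P(-5))) = 1/(-1590 + (-2 - 1*15)) = 1/(-1590 + (-2 - 15)) = 1/(-1590 - 17) = 1/(-1607) = -1/1607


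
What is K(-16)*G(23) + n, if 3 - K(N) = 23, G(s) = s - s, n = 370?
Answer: 370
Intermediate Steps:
G(s) = 0
K(N) = -20 (K(N) = 3 - 1*23 = 3 - 23 = -20)
K(-16)*G(23) + n = -20*0 + 370 = 0 + 370 = 370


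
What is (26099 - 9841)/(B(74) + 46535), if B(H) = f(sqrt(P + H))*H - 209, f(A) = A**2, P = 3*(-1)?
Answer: 8129/25790 ≈ 0.31520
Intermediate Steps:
P = -3
B(H) = -209 + H*(-3 + H) (B(H) = (sqrt(-3 + H))**2*H - 209 = (-3 + H)*H - 209 = H*(-3 + H) - 209 = -209 + H*(-3 + H))
(26099 - 9841)/(B(74) + 46535) = (26099 - 9841)/((-209 + 74*(-3 + 74)) + 46535) = 16258/((-209 + 74*71) + 46535) = 16258/((-209 + 5254) + 46535) = 16258/(5045 + 46535) = 16258/51580 = 16258*(1/51580) = 8129/25790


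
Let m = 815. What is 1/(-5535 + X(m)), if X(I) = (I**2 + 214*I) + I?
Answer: 1/833915 ≈ 1.1992e-6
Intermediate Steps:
X(I) = I**2 + 215*I
1/(-5535 + X(m)) = 1/(-5535 + 815*(215 + 815)) = 1/(-5535 + 815*1030) = 1/(-5535 + 839450) = 1/833915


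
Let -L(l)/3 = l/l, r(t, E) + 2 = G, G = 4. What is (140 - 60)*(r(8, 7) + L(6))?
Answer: -80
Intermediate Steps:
r(t, E) = 2 (r(t, E) = -2 + 4 = 2)
L(l) = -3 (L(l) = -3*l/l = -3*1 = -3)
(140 - 60)*(r(8, 7) + L(6)) = (140 - 60)*(2 - 3) = 80*(-1) = -80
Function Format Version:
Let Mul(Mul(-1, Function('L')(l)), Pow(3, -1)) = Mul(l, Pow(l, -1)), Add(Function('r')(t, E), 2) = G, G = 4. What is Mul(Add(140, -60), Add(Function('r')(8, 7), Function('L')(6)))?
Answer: -80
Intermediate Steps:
Function('r')(t, E) = 2 (Function('r')(t, E) = Add(-2, 4) = 2)
Function('L')(l) = -3 (Function('L')(l) = Mul(-3, Mul(l, Pow(l, -1))) = Mul(-3, 1) = -3)
Mul(Add(140, -60), Add(Function('r')(8, 7), Function('L')(6))) = Mul(Add(140, -60), Add(2, -3)) = Mul(80, -1) = -80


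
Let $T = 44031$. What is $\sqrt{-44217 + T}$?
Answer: $i \sqrt{186} \approx 13.638 i$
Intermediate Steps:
$\sqrt{-44217 + T} = \sqrt{-44217 + 44031} = \sqrt{-186} = i \sqrt{186}$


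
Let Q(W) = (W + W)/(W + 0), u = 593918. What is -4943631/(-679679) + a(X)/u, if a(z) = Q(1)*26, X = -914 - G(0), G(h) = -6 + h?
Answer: 1466606783/201635161 ≈ 7.2736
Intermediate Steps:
Q(W) = 2 (Q(W) = (2*W)/W = 2)
X = -908 (X = -914 - (-6 + 0) = -914 - 1*(-6) = -914 + 6 = -908)
a(z) = 52 (a(z) = 2*26 = 52)
-4943631/(-679679) + a(X)/u = -4943631/(-679679) + 52/593918 = -4943631*(-1/679679) + 52*(1/593918) = 64203/8827 + 2/22843 = 1466606783/201635161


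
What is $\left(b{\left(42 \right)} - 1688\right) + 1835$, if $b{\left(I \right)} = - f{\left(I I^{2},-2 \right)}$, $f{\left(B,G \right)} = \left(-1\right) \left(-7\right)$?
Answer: $140$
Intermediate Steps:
$f{\left(B,G \right)} = 7$
$b{\left(I \right)} = -7$ ($b{\left(I \right)} = \left(-1\right) 7 = -7$)
$\left(b{\left(42 \right)} - 1688\right) + 1835 = \left(-7 - 1688\right) + 1835 = -1695 + 1835 = 140$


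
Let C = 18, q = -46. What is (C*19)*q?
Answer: -15732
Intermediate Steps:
(C*19)*q = (18*19)*(-46) = 342*(-46) = -15732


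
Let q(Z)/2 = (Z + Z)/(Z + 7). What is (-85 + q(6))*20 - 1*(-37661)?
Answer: 467973/13 ≈ 35998.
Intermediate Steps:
q(Z) = 4*Z/(7 + Z) (q(Z) = 2*((Z + Z)/(Z + 7)) = 2*((2*Z)/(7 + Z)) = 2*(2*Z/(7 + Z)) = 4*Z/(7 + Z))
(-85 + q(6))*20 - 1*(-37661) = (-85 + 4*6/(7 + 6))*20 - 1*(-37661) = (-85 + 4*6/13)*20 + 37661 = (-85 + 4*6*(1/13))*20 + 37661 = (-85 + 24/13)*20 + 37661 = -1081/13*20 + 37661 = -21620/13 + 37661 = 467973/13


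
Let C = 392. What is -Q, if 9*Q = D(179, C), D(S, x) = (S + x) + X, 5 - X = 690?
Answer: 38/3 ≈ 12.667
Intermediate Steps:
X = -685 (X = 5 - 1*690 = 5 - 690 = -685)
D(S, x) = -685 + S + x (D(S, x) = (S + x) - 685 = -685 + S + x)
Q = -38/3 (Q = (-685 + 179 + 392)/9 = (1/9)*(-114) = -38/3 ≈ -12.667)
-Q = -1*(-38/3) = 38/3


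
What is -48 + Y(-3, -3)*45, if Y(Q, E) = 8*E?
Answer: -1128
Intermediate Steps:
-48 + Y(-3, -3)*45 = -48 + (8*(-3))*45 = -48 - 24*45 = -48 - 1080 = -1128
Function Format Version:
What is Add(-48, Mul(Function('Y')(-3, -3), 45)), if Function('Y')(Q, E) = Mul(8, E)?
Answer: -1128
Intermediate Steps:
Add(-48, Mul(Function('Y')(-3, -3), 45)) = Add(-48, Mul(Mul(8, -3), 45)) = Add(-48, Mul(-24, 45)) = Add(-48, -1080) = -1128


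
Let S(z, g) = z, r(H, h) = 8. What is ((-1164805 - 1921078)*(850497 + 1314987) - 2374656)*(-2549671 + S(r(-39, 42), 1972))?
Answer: 17037951244622721564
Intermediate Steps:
((-1164805 - 1921078)*(850497 + 1314987) - 2374656)*(-2549671 + S(r(-39, 42), 1972)) = ((-1164805 - 1921078)*(850497 + 1314987) - 2374656)*(-2549671 + 8) = (-3085883*2165484 - 2374656)*(-2549663) = (-6682430262372 - 2374656)*(-2549663) = -6682432637028*(-2549663) = 17037951244622721564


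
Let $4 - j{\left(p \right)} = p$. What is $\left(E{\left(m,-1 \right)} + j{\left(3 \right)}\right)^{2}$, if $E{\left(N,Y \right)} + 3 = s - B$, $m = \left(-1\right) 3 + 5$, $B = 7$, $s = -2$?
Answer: $121$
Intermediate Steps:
$j{\left(p \right)} = 4 - p$
$m = 2$ ($m = -3 + 5 = 2$)
$E{\left(N,Y \right)} = -12$ ($E{\left(N,Y \right)} = -3 - 9 = -12$)
$\left(E{\left(m,-1 \right)} + j{\left(3 \right)}\right)^{2} = \left(-12 + \left(4 - 3\right)\right)^{2} = \left(-12 + 1\right)^{2} = \left(-11\right)^{2} = 121$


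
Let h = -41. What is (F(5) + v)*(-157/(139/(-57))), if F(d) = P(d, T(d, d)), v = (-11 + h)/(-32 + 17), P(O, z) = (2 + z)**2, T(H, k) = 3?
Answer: 1273741/695 ≈ 1832.7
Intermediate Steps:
v = 52/15 (v = (-11 - 41)/(-32 + 17) = -52/(-15) = -52*(-1/15) = 52/15 ≈ 3.4667)
F(d) = 25 (F(d) = (2 + 3)**2 = 5**2 = 25)
(F(5) + v)*(-157/(139/(-57))) = (25 + 52/15)*(-157/(139/(-57))) = 427*(-157/(139*(-1/57)))/15 = 427*(-157/(-139/57))/15 = 427*(-157*(-57/139))/15 = (427/15)*(8949/139) = 1273741/695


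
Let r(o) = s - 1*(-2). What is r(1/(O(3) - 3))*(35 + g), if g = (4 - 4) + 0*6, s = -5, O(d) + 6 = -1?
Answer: -105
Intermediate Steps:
O(d) = -7 (O(d) = -6 - 1 = -7)
g = 0 (g = 0 + 0 = 0)
r(o) = -3 (r(o) = -5 - 1*(-2) = -5 + 2 = -3)
r(1/(O(3) - 3))*(35 + g) = -3*(35 + 0) = -3*35 = -105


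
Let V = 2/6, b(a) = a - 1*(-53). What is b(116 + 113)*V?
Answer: 94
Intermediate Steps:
b(a) = 53 + a (b(a) = a + 53 = 53 + a)
V = 1/3 (V = 2*(1/6) = 1/3 ≈ 0.33333)
b(116 + 113)*V = (53 + (116 + 113))*(1/3) = (53 + 229)*(1/3) = 282*(1/3) = 94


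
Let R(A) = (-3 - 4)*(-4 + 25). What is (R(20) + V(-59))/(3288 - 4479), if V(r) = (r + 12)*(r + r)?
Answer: -5399/1191 ≈ -4.5332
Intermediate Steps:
R(A) = -147 (R(A) = -7*21 = -147)
V(r) = 2*r*(12 + r) (V(r) = (12 + r)*(2*r) = 2*r*(12 + r))
(R(20) + V(-59))/(3288 - 4479) = (-147 + 2*(-59)*(12 - 59))/(3288 - 4479) = (-147 + 2*(-59)*(-47))/(-1191) = (-147 + 5546)*(-1/1191) = 5399*(-1/1191) = -5399/1191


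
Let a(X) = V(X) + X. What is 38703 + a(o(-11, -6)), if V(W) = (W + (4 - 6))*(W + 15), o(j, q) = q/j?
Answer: 4680393/121 ≈ 38681.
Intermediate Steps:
V(W) = (-2 + W)*(15 + W) (V(W) = (W - 2)*(15 + W) = (-2 + W)*(15 + W))
a(X) = -30 + X**2 + 14*X (a(X) = (-30 + X**2 + 13*X) + X = -30 + X**2 + 14*X)
38703 + a(o(-11, -6)) = 38703 + (-30 + (-6/(-11))**2 + 14*(-6/(-11))) = 38703 + (-30 + (-6*(-1/11))**2 + 14*(-6*(-1/11))) = 38703 + (-30 + (6/11)**2 + 14*(6/11)) = 38703 + (-30 + 36/121 + 84/11) = 38703 - 2670/121 = 4680393/121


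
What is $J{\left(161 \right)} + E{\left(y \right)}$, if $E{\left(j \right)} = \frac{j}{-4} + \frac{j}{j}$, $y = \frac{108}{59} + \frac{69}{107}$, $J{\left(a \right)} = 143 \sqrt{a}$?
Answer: $\frac{9625}{25252} + 143 \sqrt{161} \approx 1814.8$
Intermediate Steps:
$y = \frac{15627}{6313}$ ($y = 108 \cdot \frac{1}{59} + 69 \cdot \frac{1}{107} = \frac{108}{59} + \frac{69}{107} = \frac{15627}{6313} \approx 2.4754$)
$E{\left(j \right)} = 1 - \frac{j}{4}$ ($E{\left(j \right)} = j \left(- \frac{1}{4}\right) + 1 = - \frac{j}{4} + 1 = 1 - \frac{j}{4}$)
$J{\left(161 \right)} + E{\left(y \right)} = 143 \sqrt{161} + \left(1 - \frac{15627}{25252}\right) = 143 \sqrt{161} + \frac{9625}{25252} = \frac{9625}{25252} + 143 \sqrt{161}$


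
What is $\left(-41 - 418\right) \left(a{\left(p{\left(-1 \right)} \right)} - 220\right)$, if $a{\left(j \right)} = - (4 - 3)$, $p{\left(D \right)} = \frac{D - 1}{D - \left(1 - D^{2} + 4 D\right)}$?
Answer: $101439$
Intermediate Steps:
$p{\left(D \right)} = \frac{-1 + D}{-1 + D^{2} - 3 D}$ ($p{\left(D \right)} = \frac{-1 + D}{D - \left(1 - D^{2} + 4 D\right)} = \frac{-1 + D}{-1 + D^{2} - 3 D}$)
$a{\left(j \right)} = -1$ ($a{\left(j \right)} = - (4 - 3) = \left(-1\right) 1 = -1$)
$\left(-41 - 418\right) \left(a{\left(p{\left(-1 \right)} \right)} - 220\right) = \left(-41 - 418\right) \left(-1 - 220\right) = \left(-459\right) \left(-221\right) = 101439$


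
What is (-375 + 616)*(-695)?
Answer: -167495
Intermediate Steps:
(-375 + 616)*(-695) = 241*(-695) = -167495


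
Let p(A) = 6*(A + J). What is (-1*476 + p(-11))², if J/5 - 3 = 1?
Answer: 178084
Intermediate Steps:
J = 20 (J = 15 + 5*1 = 15 + 5 = 20)
p(A) = 120 + 6*A (p(A) = 6*(A + 20) = 6*(20 + A) = 120 + 6*A)
(-1*476 + p(-11))² = (-1*476 + (120 + 6*(-11)))² = (-476 + (120 - 66))² = (-476 + 54)² = (-422)² = 178084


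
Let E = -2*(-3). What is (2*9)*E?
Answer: 108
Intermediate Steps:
E = 6
(2*9)*E = (2*9)*6 = 18*6 = 108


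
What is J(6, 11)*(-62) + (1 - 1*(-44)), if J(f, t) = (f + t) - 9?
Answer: -451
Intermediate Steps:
J(f, t) = -9 + f + t
J(6, 11)*(-62) + (1 - 1*(-44)) = (-9 + 6 + 11)*(-62) + (1 - 1*(-44)) = 8*(-62) + (1 + 44) = -496 + 45 = -451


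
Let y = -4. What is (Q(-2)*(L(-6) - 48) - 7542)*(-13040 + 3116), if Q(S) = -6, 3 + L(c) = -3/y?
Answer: 71854722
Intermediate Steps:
L(c) = -9/4 (L(c) = -3 - 3/(-4) = -3 - 3*(-¼) = -3 + ¾ = -9/4)
(Q(-2)*(L(-6) - 48) - 7542)*(-13040 + 3116) = (-6*(-9/4 - 48) - 7542)*(-13040 + 3116) = (-6*(-201/4) - 7542)*(-9924) = (603/2 - 7542)*(-9924) = -14481/2*(-9924) = 71854722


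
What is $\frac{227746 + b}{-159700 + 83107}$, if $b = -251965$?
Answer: $\frac{8073}{25531} \approx 0.3162$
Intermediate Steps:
$\frac{227746 + b}{-159700 + 83107} = \frac{227746 - 251965}{-159700 + 83107} = - \frac{24219}{-76593} = \left(-24219\right) \left(- \frac{1}{76593}\right) = \frac{8073}{25531}$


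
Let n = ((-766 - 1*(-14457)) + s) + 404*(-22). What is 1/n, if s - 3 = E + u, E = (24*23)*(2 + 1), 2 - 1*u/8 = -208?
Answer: 1/8142 ≈ 0.00012282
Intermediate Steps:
u = 1680 (u = 16 - 8*(-208) = 16 + 1664 = 1680)
E = 1656 (E = 552*3 = 1656)
s = 3339 (s = 3 + (1656 + 1680) = 3 + 3336 = 3339)
n = 8142 (n = ((-766 - 1*(-14457)) + 3339) + 404*(-22) = ((-766 + 14457) + 3339) - 8888 = (13691 + 3339) - 8888 = 17030 - 8888 = 8142)
1/n = 1/8142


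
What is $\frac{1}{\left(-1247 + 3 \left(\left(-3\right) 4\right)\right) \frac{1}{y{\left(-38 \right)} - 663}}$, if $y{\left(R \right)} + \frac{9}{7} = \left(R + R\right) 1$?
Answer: $\frac{5182}{8981} \approx 0.577$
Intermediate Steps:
$y{\left(R \right)} = - \frac{9}{7} + 2 R$ ($y{\left(R \right)} = - \frac{9}{7} + \left(R + R\right) 1 = - \frac{9}{7} + 2 R 1 = - \frac{9}{7} + 2 R$)
$\frac{1}{\left(-1247 + 3 \left(\left(-3\right) 4\right)\right) \frac{1}{y{\left(-38 \right)} - 663}} = \frac{1}{\left(-1247 + 3 \left(\left(-3\right) 4\right)\right) \frac{1}{\left(- \frac{9}{7} + 2 \left(-38\right)\right) - 663}} = \frac{1}{\left(-1247 + 3 \left(-12\right)\right) \frac{1}{\left(- \frac{9}{7} - 76\right) - 663}} = \frac{1}{\left(-1247 - 36\right) \frac{1}{- \frac{541}{7} - 663}} = \frac{1}{\left(-1283\right) \frac{1}{- \frac{5182}{7}}} = \frac{1}{\left(-1283\right) \left(- \frac{7}{5182}\right)} = \frac{1}{\frac{8981}{5182}} = \frac{5182}{8981}$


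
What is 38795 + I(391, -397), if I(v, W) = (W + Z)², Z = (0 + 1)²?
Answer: 195611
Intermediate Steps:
Z = 1 (Z = 1² = 1)
I(v, W) = (1 + W)² (I(v, W) = (W + 1)² = (1 + W)²)
38795 + I(391, -397) = 38795 + (1 - 397)² = 38795 + (-396)² = 38795 + 156816 = 195611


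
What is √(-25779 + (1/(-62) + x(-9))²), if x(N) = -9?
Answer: I*√98781995/62 ≈ 160.31*I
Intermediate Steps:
√(-25779 + (1/(-62) + x(-9))²) = √(-25779 + (1/(-62) - 9)²) = √(-25779 + (1*(-1/62) - 9)²) = √(-25779 + (-1/62 - 9)²) = √(-25779 + (-559/62)²) = √(-25779 + 312481/3844) = √(-98781995/3844) = I*√98781995/62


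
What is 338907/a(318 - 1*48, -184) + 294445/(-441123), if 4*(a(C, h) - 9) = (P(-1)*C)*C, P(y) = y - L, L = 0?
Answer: -17207031409/892832952 ≈ -19.272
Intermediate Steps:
P(y) = y (P(y) = y - 1*0 = y + 0 = y)
a(C, h) = 9 - C²/4 (a(C, h) = 9 + ((-C)*C)/4 = 9 + (-C²)/4 = 9 - C²/4)
338907/a(318 - 1*48, -184) + 294445/(-441123) = 338907/(9 - (318 - 1*48)²/4) + 294445/(-441123) = 338907/(9 - (318 - 48)²/4) + 294445*(-1/441123) = 338907/(9 - ¼*270²) - 294445/441123 = 338907/(9 - ¼*72900) - 294445/441123 = 338907/(9 - 18225) - 294445/441123 = 338907/(-18216) - 294445/441123 = 338907*(-1/18216) - 294445/441123 = -112969/6072 - 294445/441123 = -17207031409/892832952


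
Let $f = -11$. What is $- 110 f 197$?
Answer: $238370$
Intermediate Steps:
$- 110 f 197 = \left(-110\right) \left(-11\right) 197 = 1210 \cdot 197 = 238370$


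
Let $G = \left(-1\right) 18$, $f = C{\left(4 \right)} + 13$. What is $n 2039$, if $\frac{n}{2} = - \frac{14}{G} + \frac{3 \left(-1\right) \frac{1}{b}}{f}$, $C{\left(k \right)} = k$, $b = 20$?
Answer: $\frac{4797767}{1530} \approx 3135.8$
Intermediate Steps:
$f = 17$ ($f = 4 + 13 = 17$)
$G = -18$
$n = \frac{2353}{1530}$ ($n = 2 \left(- \frac{14}{-18} + \frac{3 \left(-1\right) \frac{1}{20}}{17}\right) = 2 \left(\left(-14\right) \left(- \frac{1}{18}\right) + \left(-3\right) \frac{1}{20} \cdot \frac{1}{17}\right) = 2 \left(\frac{7}{9} - \frac{3}{340}\right) = 2 \cdot \frac{2353}{3060} = \frac{2353}{1530} \approx 1.5379$)
$n 2039 = \frac{2353}{1530} \cdot 2039 = \frac{4797767}{1530}$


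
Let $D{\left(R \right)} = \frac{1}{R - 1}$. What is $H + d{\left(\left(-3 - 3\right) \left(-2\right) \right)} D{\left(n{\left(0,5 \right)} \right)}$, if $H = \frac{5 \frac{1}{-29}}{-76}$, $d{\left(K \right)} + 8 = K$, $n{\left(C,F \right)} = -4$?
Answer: $- \frac{8791}{11020} \approx -0.79773$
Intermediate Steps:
$d{\left(K \right)} = -8 + K$
$D{\left(R \right)} = \frac{1}{-1 + R}$
$H = \frac{5}{2204}$ ($H = 5 \left(- \frac{1}{29}\right) \left(- \frac{1}{76}\right) = \left(- \frac{5}{29}\right) \left(- \frac{1}{76}\right) = \frac{5}{2204} \approx 0.0022686$)
$H + d{\left(\left(-3 - 3\right) \left(-2\right) \right)} D{\left(n{\left(0,5 \right)} \right)} = \frac{5}{2204} + \frac{-8 + \left(-3 - 3\right) \left(-2\right)}{-1 - 4} = \frac{5}{2204} + \frac{-8 - -12}{-5} = \frac{5}{2204} + \left(-8 + 12\right) \left(- \frac{1}{5}\right) = \frac{5}{2204} + 4 \left(- \frac{1}{5}\right) = \frac{5}{2204} - \frac{4}{5} = - \frac{8791}{11020}$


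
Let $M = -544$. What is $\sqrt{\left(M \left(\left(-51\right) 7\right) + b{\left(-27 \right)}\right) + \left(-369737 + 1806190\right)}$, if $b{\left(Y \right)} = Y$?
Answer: $\sqrt{1630634} \approx 1277.0$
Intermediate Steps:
$\sqrt{\left(M \left(\left(-51\right) 7\right) + b{\left(-27 \right)}\right) + \left(-369737 + 1806190\right)} = \sqrt{\left(- 544 \left(\left(-51\right) 7\right) - 27\right) + \left(-369737 + 1806190\right)} = \sqrt{\left(\left(-544\right) \left(-357\right) - 27\right) + 1436453} = \sqrt{\left(194208 - 27\right) + 1436453} = \sqrt{194181 + 1436453} = \sqrt{1630634}$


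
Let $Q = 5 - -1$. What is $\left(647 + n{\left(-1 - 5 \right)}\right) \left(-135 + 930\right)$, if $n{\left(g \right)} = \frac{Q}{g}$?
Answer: $513570$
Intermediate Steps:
$Q = 6$ ($Q = 5 + 1 = 6$)
$n{\left(g \right)} = \frac{6}{g}$
$\left(647 + n{\left(-1 - 5 \right)}\right) \left(-135 + 930\right) = \left(647 + \frac{6}{-1 - 5}\right) \left(-135 + 930\right) = \left(647 + \frac{6}{-1 - 5}\right) 795 = \left(647 + \frac{6}{-6}\right) 795 = \left(647 + 6 \left(- \frac{1}{6}\right)\right) 795 = \left(647 - 1\right) 795 = 646 \cdot 795 = 513570$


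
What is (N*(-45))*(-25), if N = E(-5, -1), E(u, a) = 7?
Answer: 7875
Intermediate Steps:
N = 7
(N*(-45))*(-25) = (7*(-45))*(-25) = -315*(-25) = 7875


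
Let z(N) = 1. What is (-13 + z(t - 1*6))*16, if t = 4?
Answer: -192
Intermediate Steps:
(-13 + z(t - 1*6))*16 = (-13 + 1)*16 = -12*16 = -192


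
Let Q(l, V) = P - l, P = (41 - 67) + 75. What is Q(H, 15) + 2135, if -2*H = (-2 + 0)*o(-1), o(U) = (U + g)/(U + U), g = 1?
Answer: 2184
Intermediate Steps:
P = 49 (P = -26 + 75 = 49)
o(U) = (1 + U)/(2*U) (o(U) = (U + 1)/(U + U) = (1 + U)/((2*U)) = (1 + U)*(1/(2*U)) = (1 + U)/(2*U))
H = 0 (H = -(-2 + 0)*(½)*(1 - 1)/(-1)/2 = -(-1)*(½)*(-1)*0 = -(-1)*0 = -½*0 = 0)
Q(l, V) = 49 - l
Q(H, 15) + 2135 = (49 - 1*0) + 2135 = (49 + 0) + 2135 = 49 + 2135 = 2184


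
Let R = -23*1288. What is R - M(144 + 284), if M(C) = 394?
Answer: -30018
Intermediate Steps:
R = -29624
R - M(144 + 284) = -29624 - 1*394 = -29624 - 394 = -30018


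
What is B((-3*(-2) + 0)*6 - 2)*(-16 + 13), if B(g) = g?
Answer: -102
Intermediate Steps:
B((-3*(-2) + 0)*6 - 2)*(-16 + 13) = ((-3*(-2) + 0)*6 - 2)*(-16 + 13) = ((6 + 0)*6 - 2)*(-3) = (6*6 - 2)*(-3) = (36 - 2)*(-3) = 34*(-3) = -102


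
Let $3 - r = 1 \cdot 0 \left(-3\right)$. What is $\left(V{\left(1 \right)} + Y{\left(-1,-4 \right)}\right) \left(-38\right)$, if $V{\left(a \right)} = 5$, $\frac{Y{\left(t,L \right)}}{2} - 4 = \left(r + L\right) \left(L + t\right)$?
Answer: $-874$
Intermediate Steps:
$r = 3$ ($r = 3 - 1 \cdot 0 \left(-3\right) = 3 - 0 \left(-3\right) = 3 - 0 = 3 + 0 = 3$)
$Y{\left(t,L \right)} = 8 + 2 \left(3 + L\right) \left(L + t\right)$
$\left(V{\left(1 \right)} + Y{\left(-1,-4 \right)}\right) \left(-38\right) = \left(5 + \left(8 + 2 \left(-4\right)^{2} + 6 \left(-4\right) + 6 \left(-1\right) + 2 \left(-4\right) \left(-1\right)\right)\right) \left(-38\right) = \left(5 + \left(8 + 2 \cdot 16 - 24 - 6 + 8\right)\right) \left(-38\right) = \left(5 + \left(8 + 32 - 24 - 6 + 8\right)\right) \left(-38\right) = \left(5 + 18\right) \left(-38\right) = 23 \left(-38\right) = -874$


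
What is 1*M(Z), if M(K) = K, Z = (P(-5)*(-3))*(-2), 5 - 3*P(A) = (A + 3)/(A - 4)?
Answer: 86/9 ≈ 9.5556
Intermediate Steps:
P(A) = 5/3 - (3 + A)/(3*(-4 + A)) (P(A) = 5/3 - (A + 3)/(3*(A - 4)) = 5/3 - (3 + A)/(3*(-4 + A)))
Z = 86/9 (Z = (((-23 + 4*(-5))/(3*(-4 - 5)))*(-3))*(-2) = (((⅓)*(-23 - 20)/(-9))*(-3))*(-2) = (((⅓)*(-⅑)*(-43))*(-3))*(-2) = ((43/27)*(-3))*(-2) = -43/9*(-2) = 86/9 ≈ 9.5556)
1*M(Z) = 1*(86/9) = 86/9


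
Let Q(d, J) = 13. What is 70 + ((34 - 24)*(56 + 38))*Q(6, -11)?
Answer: 12290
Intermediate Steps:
70 + ((34 - 24)*(56 + 38))*Q(6, -11) = 70 + ((34 - 24)*(56 + 38))*13 = 70 + (10*94)*13 = 70 + 940*13 = 70 + 12220 = 12290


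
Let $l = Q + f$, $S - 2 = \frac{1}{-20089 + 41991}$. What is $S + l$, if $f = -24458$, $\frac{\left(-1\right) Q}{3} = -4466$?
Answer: $- \frac{242192315}{21902} \approx -11058.0$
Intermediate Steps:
$Q = 13398$ ($Q = \left(-3\right) \left(-4466\right) = 13398$)
$S = \frac{43805}{21902}$ ($S = 2 + \frac{1}{-20089 + 41991} = 2 + \frac{1}{21902} = \frac{43805}{21902} \approx 2.0$)
$l = -11060$ ($l = 13398 - 24458 = -11060$)
$S + l = \frac{43805}{21902} - 11060 = - \frac{242192315}{21902}$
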